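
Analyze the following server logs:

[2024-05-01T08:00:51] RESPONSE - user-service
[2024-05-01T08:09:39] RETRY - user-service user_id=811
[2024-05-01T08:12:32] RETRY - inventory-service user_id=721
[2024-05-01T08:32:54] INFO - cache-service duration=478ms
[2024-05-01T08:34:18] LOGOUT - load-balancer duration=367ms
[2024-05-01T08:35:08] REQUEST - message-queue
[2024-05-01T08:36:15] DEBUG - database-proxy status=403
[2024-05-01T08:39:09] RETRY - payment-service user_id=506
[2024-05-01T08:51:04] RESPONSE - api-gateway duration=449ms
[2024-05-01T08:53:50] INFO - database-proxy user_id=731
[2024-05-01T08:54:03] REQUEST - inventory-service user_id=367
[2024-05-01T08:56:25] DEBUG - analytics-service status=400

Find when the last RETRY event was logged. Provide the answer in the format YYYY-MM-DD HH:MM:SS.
2024-05-01 08:39:09

To find the last event:

1. Filter for all RETRY events
2. Sort by timestamp
3. Select the last one
4. Timestamp: 2024-05-01 08:39:09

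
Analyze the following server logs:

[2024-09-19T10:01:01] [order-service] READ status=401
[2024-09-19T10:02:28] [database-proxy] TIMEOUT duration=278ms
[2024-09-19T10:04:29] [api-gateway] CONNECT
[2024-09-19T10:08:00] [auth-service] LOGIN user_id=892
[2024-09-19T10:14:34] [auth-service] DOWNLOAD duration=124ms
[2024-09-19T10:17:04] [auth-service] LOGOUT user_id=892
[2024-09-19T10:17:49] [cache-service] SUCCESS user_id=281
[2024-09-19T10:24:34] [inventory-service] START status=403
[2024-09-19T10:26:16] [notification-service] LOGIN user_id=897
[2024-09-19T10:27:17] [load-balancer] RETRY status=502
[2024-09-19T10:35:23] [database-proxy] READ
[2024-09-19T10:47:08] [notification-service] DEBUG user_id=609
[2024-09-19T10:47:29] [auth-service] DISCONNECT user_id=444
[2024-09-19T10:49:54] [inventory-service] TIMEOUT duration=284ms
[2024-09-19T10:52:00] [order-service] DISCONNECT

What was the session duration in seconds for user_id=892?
544

To calculate session duration:

1. Find LOGIN event for user_id=892: 2024-09-19T10:08:00
2. Find LOGOUT event for user_id=892: 2024-09-19T10:17:04
3. Session duration: 2024-09-19T10:17:04 - 2024-09-19T10:08:00 = 544 seconds (9 minutes)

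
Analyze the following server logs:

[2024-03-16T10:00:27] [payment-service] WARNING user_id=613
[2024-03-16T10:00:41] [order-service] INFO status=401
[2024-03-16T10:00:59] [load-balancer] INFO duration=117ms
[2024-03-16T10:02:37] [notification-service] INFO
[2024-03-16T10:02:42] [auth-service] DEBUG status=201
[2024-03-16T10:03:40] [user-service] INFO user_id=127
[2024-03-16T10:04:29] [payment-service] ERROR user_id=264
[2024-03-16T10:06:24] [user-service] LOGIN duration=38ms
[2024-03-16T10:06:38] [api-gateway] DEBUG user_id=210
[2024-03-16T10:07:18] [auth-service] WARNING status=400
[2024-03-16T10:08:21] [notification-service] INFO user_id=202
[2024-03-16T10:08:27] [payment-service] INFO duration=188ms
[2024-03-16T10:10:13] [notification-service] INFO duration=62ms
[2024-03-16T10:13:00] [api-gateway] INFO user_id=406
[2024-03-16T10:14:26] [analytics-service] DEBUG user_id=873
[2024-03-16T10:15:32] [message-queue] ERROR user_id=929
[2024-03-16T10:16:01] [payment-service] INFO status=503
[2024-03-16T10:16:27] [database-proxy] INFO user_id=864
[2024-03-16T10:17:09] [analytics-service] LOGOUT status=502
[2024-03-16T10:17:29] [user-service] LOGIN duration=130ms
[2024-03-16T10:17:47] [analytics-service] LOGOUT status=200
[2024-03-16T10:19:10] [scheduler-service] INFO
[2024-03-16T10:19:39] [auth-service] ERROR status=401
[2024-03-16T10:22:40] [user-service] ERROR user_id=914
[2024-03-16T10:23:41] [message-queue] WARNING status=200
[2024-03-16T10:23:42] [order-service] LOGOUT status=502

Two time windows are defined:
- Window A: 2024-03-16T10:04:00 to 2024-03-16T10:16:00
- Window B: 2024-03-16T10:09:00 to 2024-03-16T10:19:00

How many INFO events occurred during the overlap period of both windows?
2

To find overlap events:

1. Window A: 2024-03-16T10:04:00 to 2024-03-16T10:16:00
2. Window B: 2024-03-16T10:09:00 to 2024-03-16T10:19:00
3. Overlap period: 2024-03-16T10:09:00 to 2024-03-16T10:16:00
4. Count INFO events in overlap: 2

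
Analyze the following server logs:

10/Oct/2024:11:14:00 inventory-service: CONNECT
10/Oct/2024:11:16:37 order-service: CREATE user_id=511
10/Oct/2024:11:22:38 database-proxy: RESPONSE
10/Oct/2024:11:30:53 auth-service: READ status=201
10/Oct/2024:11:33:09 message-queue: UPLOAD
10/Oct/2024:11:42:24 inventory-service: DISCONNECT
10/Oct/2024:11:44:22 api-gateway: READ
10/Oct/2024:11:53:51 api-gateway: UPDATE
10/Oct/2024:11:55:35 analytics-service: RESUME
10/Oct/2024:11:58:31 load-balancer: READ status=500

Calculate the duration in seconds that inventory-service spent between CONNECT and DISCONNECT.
1704

To calculate state duration:

1. Find CONNECT event for inventory-service: 10/Oct/2024:11:14:00
2. Find DISCONNECT event for inventory-service: 10/Oct/2024:11:42:24
3. Calculate duration: 10/Oct/2024:11:42:24 - 10/Oct/2024:11:14:00 = 1704 seconds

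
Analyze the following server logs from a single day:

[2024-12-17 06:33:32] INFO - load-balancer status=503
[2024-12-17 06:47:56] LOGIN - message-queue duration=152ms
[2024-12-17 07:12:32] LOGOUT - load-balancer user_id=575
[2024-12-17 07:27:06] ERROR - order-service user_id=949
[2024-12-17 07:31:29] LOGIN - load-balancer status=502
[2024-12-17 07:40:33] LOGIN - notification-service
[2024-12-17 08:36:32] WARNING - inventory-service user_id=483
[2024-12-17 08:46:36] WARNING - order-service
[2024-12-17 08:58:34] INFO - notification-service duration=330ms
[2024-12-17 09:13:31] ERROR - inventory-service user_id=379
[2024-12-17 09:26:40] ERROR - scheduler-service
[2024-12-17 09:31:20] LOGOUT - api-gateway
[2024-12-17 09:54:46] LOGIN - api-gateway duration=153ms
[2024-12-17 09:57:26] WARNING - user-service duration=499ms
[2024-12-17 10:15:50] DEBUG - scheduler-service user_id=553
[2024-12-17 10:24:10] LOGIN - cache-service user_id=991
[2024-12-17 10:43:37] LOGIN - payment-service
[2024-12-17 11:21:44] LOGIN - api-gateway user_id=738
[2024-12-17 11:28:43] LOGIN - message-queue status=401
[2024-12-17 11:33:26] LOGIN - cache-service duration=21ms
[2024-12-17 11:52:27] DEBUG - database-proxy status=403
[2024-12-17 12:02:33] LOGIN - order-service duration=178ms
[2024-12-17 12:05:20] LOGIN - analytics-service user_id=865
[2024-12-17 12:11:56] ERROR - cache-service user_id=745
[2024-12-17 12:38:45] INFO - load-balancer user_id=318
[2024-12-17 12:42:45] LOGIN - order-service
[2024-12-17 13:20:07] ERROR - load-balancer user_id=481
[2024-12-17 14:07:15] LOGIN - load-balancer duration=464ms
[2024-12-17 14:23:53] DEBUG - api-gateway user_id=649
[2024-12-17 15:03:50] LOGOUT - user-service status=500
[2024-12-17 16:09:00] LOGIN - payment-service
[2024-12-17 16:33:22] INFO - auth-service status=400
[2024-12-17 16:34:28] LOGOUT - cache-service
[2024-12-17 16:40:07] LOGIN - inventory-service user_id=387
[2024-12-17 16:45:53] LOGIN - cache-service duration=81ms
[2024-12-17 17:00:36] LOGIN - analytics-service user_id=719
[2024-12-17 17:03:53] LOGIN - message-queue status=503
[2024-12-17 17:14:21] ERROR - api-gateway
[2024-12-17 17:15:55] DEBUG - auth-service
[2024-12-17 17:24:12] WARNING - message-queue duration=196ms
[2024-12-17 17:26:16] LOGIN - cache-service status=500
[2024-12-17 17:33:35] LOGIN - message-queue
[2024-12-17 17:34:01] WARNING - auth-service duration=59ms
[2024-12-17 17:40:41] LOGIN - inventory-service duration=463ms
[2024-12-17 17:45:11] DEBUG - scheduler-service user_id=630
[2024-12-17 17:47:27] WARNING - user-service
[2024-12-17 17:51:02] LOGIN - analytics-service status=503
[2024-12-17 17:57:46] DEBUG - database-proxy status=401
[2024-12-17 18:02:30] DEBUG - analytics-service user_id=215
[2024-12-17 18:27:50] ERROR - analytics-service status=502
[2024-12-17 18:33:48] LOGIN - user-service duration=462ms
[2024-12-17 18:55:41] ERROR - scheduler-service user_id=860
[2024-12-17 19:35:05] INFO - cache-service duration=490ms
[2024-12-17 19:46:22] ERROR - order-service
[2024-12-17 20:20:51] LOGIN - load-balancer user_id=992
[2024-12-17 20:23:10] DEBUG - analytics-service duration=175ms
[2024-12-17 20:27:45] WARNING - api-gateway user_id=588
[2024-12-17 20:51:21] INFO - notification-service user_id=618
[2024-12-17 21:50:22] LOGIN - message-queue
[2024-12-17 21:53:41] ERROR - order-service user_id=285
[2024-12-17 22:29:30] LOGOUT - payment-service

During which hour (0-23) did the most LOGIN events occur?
17

To find the peak hour:

1. Group all LOGIN events by hour
2. Count events in each hour
3. Find hour with maximum count
4. Peak hour: 17 (with 6 events)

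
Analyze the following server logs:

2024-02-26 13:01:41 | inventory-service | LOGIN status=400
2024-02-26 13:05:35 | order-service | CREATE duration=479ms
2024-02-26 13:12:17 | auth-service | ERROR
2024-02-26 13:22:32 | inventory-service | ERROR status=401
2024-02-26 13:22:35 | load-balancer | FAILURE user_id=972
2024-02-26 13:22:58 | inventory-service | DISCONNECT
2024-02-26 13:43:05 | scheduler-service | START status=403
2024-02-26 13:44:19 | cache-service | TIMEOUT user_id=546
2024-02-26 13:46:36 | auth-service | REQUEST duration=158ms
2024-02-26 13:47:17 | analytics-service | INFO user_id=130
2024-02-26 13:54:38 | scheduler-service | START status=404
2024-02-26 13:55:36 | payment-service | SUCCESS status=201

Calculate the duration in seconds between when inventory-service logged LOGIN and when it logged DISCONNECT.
1277

To find the time between events:

1. Locate the first LOGIN event for inventory-service: 2024-02-26 13:01:41
2. Locate the first DISCONNECT event for inventory-service: 2024-02-26 13:22:58
3. Calculate the difference: 2024-02-26 13:22:58 - 2024-02-26 13:01:41 = 1277 seconds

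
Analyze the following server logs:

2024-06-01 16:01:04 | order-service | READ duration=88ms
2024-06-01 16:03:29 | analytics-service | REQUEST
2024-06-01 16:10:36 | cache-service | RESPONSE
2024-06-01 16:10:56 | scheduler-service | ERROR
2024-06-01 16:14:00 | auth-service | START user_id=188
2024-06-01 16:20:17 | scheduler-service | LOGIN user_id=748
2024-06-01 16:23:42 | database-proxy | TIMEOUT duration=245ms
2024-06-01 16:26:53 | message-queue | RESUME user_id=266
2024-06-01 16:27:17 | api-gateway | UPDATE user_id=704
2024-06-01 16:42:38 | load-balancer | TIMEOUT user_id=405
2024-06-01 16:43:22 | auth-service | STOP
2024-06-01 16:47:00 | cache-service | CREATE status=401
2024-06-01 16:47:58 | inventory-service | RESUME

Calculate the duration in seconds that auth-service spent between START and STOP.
1762

To calculate state duration:

1. Find START event for auth-service: 2024-06-01 16:14:00
2. Find STOP event for auth-service: 2024-06-01 16:43:22
3. Calculate duration: 2024-06-01 16:43:22 - 2024-06-01 16:14:00 = 1762 seconds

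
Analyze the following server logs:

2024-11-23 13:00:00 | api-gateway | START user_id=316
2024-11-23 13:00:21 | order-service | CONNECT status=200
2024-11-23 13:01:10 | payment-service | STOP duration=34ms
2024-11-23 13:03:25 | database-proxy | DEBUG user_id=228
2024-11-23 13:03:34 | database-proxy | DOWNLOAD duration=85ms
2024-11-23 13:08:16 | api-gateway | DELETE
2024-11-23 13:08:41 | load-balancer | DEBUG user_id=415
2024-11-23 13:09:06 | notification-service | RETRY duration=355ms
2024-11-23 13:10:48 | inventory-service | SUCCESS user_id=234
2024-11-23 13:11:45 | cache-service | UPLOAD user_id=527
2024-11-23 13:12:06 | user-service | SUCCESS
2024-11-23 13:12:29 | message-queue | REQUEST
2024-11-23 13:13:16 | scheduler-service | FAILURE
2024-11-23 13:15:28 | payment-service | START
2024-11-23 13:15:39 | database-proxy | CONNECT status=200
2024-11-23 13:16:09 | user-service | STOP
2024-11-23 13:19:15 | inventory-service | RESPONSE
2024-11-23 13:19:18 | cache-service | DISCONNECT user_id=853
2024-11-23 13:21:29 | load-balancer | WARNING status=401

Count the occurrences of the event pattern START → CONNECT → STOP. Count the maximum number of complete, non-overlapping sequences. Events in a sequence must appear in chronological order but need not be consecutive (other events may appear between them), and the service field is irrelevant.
2

To count sequences:

1. Look for pattern: START → CONNECT → STOP
2. Greedily scan the log in chronological order, matching each sequence element in turn (ignoring service)
3. Each time the full pattern completes, increment the count and restart matching from the next event
4. Complete non-overlapping sequences found: 2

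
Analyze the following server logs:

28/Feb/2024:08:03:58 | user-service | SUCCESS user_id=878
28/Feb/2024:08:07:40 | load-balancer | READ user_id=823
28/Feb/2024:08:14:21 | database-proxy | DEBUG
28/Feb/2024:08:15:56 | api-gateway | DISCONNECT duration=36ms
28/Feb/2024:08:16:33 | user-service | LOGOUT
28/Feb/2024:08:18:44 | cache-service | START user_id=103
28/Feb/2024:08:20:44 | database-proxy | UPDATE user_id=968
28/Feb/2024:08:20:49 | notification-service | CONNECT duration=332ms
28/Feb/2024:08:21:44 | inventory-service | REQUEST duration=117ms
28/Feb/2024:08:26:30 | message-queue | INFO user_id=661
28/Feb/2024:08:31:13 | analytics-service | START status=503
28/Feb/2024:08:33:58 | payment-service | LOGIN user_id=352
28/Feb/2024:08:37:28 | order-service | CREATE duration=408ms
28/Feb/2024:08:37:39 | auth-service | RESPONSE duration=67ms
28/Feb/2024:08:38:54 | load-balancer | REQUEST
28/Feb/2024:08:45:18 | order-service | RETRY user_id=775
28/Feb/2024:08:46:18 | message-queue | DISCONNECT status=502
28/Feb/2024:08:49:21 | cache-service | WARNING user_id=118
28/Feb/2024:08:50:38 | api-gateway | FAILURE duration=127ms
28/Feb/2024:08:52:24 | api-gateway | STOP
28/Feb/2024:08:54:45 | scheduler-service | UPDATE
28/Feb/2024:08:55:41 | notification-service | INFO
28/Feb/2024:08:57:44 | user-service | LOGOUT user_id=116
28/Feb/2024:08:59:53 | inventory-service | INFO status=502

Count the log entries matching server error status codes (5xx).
3

To find matching entries:

1. Pattern to match: server error status codes (5xx)
2. Scan each log entry for the pattern
3. Count matches: 3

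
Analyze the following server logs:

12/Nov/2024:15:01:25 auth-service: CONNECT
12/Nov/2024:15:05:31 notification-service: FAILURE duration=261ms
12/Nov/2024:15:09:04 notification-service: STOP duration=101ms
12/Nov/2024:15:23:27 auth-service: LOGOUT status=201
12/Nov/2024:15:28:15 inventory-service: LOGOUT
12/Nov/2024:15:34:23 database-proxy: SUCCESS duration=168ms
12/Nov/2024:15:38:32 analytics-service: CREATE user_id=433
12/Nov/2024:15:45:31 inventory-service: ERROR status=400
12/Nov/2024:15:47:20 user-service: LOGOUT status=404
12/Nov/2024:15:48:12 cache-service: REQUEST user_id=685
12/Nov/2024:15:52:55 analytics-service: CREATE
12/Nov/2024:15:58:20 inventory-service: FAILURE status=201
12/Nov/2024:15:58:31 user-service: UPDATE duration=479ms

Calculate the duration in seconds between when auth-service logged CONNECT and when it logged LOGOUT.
1322

To find the time between events:

1. Locate the first CONNECT event for auth-service: 12/Nov/2024:15:01:25
2. Locate the first LOGOUT event for auth-service: 12/Nov/2024:15:23:27
3. Calculate the difference: 12/Nov/2024:15:23:27 - 12/Nov/2024:15:01:25 = 1322 seconds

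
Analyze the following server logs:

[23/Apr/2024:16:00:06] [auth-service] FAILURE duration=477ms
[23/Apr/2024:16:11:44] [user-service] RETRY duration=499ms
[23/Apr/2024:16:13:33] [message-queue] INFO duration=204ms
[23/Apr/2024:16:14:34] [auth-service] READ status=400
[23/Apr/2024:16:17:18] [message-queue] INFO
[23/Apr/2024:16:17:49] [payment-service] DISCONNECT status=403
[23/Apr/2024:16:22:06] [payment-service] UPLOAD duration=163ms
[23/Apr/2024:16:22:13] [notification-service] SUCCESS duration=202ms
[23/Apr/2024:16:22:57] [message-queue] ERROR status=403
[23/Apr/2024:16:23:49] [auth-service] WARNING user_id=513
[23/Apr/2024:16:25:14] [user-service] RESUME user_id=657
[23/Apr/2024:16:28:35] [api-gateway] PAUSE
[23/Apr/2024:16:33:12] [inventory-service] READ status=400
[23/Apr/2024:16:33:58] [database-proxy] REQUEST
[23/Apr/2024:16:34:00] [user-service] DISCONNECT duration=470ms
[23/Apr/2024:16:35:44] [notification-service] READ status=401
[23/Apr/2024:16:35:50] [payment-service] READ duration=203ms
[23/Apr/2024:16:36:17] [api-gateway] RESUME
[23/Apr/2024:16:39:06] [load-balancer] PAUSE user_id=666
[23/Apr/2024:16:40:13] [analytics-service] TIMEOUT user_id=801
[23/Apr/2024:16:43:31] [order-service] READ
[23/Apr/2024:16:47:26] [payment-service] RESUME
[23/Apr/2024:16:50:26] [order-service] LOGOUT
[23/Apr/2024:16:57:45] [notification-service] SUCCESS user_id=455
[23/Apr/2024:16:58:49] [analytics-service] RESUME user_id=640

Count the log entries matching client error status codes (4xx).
5

To find matching entries:

1. Pattern to match: client error status codes (4xx)
2. Scan each log entry for the pattern
3. Count matches: 5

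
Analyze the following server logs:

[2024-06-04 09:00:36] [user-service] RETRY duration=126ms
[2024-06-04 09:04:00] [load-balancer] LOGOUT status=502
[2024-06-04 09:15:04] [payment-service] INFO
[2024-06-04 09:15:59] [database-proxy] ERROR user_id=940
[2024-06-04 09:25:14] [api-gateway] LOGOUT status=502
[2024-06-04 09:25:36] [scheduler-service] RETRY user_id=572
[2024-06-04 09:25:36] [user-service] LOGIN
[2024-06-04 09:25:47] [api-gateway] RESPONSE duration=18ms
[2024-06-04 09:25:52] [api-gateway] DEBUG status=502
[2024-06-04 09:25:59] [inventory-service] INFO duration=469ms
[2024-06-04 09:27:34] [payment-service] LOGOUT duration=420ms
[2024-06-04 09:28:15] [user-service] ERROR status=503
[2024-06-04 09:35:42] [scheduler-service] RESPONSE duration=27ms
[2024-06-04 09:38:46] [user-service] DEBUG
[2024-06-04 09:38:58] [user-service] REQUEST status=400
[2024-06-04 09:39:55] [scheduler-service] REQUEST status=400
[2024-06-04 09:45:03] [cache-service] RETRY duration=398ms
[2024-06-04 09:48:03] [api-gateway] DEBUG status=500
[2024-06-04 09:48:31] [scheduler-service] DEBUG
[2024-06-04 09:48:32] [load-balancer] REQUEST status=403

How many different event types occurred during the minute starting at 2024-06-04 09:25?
6

To count unique event types:

1. Filter events in the minute starting at 2024-06-04 09:25
2. Extract event types from matching entries
3. Count unique types: 6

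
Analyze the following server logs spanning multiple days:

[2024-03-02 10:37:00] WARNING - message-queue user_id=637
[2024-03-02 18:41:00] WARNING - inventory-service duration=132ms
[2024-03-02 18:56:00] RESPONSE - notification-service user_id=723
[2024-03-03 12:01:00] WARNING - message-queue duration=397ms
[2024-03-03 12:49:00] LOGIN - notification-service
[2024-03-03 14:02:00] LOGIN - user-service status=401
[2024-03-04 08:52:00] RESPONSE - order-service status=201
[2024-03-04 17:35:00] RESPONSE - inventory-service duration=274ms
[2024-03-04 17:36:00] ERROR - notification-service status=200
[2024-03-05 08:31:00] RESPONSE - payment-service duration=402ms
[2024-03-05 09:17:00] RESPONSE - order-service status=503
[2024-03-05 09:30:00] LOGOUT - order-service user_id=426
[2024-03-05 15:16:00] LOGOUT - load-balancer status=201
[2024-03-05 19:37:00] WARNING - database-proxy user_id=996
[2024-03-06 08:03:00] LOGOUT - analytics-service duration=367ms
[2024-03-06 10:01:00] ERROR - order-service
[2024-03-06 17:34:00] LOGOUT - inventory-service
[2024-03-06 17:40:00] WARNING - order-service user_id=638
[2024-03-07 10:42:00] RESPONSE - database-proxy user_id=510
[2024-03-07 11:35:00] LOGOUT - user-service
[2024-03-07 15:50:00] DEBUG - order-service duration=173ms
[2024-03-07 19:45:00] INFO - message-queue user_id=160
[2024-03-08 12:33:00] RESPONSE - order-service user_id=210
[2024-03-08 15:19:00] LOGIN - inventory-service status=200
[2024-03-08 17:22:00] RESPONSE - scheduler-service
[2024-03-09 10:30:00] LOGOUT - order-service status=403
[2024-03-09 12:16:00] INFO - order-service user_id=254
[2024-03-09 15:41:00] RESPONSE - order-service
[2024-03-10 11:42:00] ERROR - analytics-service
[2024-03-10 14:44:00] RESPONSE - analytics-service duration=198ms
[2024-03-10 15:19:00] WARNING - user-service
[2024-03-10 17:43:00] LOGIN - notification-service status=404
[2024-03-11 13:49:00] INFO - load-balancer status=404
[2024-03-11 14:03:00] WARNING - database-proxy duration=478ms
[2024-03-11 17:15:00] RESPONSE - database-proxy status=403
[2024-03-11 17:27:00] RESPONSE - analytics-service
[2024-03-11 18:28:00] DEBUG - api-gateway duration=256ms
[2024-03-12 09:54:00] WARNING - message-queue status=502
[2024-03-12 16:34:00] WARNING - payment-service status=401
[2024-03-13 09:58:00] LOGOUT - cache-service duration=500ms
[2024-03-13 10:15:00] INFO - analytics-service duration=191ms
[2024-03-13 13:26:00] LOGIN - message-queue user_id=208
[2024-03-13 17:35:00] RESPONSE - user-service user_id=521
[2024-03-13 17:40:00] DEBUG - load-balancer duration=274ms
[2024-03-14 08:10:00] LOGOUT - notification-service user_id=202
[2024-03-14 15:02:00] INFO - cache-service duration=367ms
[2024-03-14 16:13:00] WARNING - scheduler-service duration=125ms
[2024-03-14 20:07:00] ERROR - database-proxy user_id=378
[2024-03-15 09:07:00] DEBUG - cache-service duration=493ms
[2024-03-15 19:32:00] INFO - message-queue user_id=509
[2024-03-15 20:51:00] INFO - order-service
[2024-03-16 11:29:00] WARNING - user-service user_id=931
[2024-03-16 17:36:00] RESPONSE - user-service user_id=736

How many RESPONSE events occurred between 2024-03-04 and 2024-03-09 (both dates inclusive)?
8

To filter by date range:

1. Date range: 2024-03-04 through 2024-03-09, both dates inclusive
2. Filter for RESPONSE events whose date falls in this range
3. Count matching events: 8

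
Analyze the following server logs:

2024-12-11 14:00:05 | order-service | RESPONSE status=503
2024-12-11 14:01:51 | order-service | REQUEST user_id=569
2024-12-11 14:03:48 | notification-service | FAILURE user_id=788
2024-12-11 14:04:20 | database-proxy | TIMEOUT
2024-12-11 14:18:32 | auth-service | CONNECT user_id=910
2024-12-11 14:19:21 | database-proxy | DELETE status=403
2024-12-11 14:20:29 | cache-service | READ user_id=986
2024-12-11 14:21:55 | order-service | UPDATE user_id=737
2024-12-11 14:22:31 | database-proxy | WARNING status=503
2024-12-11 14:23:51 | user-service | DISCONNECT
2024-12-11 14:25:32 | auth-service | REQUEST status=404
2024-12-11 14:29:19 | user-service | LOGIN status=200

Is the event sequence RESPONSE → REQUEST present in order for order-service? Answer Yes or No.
Yes

To verify sequence order:

1. Find all events in sequence RESPONSE → REQUEST for order-service
2. Extract their timestamps
3. Check if timestamps are in ascending order
4. Result: Yes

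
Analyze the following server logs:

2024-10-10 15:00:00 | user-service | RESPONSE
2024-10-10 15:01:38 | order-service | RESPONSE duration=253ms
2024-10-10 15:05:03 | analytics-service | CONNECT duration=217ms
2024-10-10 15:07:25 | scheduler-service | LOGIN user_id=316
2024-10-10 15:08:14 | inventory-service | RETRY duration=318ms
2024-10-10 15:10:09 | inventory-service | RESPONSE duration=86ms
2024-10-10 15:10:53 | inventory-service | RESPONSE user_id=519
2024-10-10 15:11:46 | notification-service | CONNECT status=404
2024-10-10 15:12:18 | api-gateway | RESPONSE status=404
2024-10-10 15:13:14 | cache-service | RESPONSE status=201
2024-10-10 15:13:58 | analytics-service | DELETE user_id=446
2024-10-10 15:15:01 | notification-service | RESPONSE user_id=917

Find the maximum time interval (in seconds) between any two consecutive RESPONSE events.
511

To find the longest gap:

1. Extract all RESPONSE events in chronological order
2. Calculate time differences between consecutive events
3. Find the maximum difference
4. Longest gap: 511 seconds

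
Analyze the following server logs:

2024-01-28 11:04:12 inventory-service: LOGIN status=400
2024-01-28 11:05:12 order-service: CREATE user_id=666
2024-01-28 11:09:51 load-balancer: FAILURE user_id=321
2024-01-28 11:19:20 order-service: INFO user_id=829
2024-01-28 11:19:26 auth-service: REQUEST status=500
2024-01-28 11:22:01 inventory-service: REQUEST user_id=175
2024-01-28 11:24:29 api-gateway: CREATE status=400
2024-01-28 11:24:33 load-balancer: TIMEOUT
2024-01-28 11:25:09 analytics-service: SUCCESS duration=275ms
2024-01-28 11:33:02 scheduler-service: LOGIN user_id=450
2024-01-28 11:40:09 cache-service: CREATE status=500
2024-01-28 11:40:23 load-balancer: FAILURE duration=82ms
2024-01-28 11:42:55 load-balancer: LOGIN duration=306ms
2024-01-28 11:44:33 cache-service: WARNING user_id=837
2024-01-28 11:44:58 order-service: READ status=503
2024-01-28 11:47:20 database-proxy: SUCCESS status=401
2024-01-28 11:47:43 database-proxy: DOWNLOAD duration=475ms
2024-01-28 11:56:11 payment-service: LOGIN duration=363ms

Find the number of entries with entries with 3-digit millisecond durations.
4

To find matching entries:

1. Pattern to match: entries with 3-digit millisecond durations
2. Scan each log entry for the pattern
3. Count matches: 4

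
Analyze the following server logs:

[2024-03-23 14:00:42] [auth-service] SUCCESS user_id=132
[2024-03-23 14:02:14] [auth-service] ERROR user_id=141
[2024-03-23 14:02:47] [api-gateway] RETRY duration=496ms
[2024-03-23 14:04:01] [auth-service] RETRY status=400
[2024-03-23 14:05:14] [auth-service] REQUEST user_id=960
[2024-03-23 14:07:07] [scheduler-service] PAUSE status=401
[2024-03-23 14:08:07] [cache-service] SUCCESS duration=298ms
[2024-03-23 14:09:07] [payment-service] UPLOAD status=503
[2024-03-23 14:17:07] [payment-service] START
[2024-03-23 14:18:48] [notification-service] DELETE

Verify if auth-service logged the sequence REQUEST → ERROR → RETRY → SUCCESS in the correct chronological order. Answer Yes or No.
No

To verify sequence order:

1. Find all events in sequence REQUEST → ERROR → RETRY → SUCCESS for auth-service
2. Extract their timestamps
3. Check if timestamps are in ascending order
4. Result: No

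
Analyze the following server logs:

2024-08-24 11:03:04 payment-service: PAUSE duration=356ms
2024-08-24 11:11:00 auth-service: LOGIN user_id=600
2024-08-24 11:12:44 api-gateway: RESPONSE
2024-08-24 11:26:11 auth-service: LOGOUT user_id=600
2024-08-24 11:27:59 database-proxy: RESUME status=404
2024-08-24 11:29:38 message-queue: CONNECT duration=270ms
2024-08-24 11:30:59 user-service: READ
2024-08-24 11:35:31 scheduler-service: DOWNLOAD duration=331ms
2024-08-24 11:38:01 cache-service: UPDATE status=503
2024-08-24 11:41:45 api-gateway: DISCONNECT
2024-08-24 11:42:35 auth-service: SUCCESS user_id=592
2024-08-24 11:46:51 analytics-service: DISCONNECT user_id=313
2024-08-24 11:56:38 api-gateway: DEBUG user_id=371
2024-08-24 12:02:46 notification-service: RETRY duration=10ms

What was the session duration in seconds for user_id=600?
911

To calculate session duration:

1. Find LOGIN event for user_id=600: 2024-08-24 11:11:00
2. Find LOGOUT event for user_id=600: 2024-08-24 11:26:11
3. Session duration: 2024-08-24 11:26:11 - 2024-08-24 11:11:00 = 911 seconds (15 minutes)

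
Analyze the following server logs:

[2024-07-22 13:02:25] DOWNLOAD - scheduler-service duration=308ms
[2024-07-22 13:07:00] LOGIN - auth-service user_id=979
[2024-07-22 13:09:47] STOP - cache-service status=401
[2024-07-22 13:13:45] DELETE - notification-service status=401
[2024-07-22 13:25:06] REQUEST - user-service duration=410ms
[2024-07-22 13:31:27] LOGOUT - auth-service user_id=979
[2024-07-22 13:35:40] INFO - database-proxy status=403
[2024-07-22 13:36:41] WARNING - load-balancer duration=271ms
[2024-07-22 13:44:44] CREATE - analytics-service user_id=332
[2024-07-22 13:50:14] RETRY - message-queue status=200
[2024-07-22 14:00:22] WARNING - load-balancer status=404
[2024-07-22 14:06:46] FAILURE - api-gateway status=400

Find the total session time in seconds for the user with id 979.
1467

To calculate session duration:

1. Find LOGIN event for user_id=979: 2024-07-22 13:07:00
2. Find LOGOUT event for user_id=979: 2024-07-22 13:31:27
3. Session duration: 2024-07-22 13:31:27 - 2024-07-22 13:07:00 = 1467 seconds (24 minutes)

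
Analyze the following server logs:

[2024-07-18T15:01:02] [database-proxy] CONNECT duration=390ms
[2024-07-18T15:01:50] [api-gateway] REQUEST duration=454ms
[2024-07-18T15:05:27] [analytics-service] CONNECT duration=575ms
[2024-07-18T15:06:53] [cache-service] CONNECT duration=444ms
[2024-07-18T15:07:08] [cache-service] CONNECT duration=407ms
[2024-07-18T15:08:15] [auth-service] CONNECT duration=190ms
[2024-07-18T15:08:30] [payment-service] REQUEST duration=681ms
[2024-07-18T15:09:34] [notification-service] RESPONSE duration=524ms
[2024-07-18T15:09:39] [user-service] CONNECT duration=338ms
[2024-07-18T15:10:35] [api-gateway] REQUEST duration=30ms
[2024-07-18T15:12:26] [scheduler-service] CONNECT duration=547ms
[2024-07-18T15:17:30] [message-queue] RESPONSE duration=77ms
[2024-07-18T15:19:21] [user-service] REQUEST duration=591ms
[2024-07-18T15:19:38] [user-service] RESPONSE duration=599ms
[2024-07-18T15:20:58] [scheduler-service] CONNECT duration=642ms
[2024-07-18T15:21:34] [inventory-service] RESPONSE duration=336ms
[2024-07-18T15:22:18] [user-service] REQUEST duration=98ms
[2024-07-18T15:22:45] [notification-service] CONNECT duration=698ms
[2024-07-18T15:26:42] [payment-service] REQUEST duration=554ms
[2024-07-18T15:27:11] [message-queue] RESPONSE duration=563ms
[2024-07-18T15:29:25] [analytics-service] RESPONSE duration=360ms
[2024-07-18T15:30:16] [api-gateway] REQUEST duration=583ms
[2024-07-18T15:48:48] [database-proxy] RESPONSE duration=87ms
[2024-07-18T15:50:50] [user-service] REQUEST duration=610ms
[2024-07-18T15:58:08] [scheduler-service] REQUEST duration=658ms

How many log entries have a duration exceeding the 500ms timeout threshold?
13

To count timeouts:

1. Threshold: 500ms
2. Extract duration from each log entry
3. Count entries where duration > 500
4. Timeout count: 13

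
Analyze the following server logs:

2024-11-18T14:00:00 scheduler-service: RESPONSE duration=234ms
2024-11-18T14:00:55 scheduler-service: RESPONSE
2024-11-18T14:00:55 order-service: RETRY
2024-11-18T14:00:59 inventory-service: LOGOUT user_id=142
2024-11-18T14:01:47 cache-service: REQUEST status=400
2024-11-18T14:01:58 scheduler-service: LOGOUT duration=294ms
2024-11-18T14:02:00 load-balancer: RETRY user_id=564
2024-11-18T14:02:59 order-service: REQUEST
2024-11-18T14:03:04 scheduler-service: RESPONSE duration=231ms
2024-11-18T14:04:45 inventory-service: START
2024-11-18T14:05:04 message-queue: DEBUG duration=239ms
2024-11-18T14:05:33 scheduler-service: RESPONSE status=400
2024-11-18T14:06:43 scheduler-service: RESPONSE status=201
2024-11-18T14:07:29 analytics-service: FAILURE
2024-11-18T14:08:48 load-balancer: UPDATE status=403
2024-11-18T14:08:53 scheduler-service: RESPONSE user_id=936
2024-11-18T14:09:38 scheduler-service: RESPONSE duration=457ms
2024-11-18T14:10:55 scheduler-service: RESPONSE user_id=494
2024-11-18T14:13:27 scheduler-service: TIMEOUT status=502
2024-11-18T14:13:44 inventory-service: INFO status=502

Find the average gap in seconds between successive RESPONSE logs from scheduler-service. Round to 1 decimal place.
93.6

To calculate average interval:

1. Find all RESPONSE events for scheduler-service in order
2. Calculate time gaps between consecutive events
3. Compute mean of gaps: 655 / 7 = 93.6 seconds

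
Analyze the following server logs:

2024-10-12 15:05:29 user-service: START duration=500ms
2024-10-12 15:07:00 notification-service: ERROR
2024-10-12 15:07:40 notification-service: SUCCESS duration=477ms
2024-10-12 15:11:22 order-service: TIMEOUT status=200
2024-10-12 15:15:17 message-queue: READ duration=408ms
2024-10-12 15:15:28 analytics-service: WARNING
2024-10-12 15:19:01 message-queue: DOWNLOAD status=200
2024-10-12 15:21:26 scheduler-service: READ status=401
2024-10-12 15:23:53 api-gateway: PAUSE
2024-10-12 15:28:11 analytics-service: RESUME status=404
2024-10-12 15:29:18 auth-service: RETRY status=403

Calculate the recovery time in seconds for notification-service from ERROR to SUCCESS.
40

To calculate recovery time:

1. Find ERROR event for notification-service: 2024-10-12 15:07:00
2. Find next SUCCESS event for notification-service: 2024-10-12 15:07:40
3. Recovery time: 2024-10-12 15:07:40 - 2024-10-12 15:07:00 = 40 seconds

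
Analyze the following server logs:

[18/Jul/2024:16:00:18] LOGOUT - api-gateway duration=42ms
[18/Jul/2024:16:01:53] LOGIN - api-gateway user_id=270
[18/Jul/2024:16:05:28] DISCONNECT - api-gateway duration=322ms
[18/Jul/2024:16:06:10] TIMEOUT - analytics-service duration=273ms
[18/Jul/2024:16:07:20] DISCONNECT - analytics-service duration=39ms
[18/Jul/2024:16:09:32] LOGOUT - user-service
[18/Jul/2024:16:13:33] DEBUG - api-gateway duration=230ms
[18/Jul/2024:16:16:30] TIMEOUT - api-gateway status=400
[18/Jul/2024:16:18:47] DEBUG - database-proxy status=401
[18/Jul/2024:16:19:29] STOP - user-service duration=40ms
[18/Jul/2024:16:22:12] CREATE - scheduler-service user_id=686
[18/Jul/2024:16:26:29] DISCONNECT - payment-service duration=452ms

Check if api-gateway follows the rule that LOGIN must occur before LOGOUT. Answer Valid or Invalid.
Invalid

To validate ordering:

1. Required order: LOGIN → LOGOUT
2. Rule: LOGIN must occur before LOGOUT
3. Check actual order of events for api-gateway
4. Result: Invalid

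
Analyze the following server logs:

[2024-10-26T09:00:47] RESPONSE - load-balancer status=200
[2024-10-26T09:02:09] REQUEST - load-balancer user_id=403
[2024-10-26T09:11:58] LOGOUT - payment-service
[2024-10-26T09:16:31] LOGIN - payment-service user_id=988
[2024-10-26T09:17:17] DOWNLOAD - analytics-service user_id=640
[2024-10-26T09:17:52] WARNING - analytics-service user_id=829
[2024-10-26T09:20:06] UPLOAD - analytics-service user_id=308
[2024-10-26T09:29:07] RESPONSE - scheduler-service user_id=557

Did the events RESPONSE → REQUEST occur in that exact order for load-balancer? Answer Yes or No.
Yes

To verify sequence order:

1. Find all events in sequence RESPONSE → REQUEST for load-balancer
2. Extract their timestamps
3. Check if timestamps are in ascending order
4. Result: Yes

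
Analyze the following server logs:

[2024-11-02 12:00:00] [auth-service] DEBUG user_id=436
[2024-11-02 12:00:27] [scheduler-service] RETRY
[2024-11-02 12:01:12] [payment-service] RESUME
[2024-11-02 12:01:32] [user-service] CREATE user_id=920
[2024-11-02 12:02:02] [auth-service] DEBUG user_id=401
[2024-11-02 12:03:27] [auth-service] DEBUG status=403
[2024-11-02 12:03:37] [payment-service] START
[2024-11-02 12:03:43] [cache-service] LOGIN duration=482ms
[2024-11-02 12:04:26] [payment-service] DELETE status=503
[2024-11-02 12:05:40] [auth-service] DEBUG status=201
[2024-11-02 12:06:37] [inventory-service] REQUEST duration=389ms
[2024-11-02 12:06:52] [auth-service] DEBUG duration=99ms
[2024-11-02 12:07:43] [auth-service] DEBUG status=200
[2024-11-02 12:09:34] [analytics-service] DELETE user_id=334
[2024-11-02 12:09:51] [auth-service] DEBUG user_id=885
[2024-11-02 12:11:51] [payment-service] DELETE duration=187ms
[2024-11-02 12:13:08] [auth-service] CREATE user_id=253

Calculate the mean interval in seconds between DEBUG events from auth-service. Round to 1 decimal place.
98.5

To calculate average interval:

1. Find all DEBUG events for auth-service in order
2. Calculate time gaps between consecutive events
3. Compute mean of gaps: 591 / 6 = 98.5 seconds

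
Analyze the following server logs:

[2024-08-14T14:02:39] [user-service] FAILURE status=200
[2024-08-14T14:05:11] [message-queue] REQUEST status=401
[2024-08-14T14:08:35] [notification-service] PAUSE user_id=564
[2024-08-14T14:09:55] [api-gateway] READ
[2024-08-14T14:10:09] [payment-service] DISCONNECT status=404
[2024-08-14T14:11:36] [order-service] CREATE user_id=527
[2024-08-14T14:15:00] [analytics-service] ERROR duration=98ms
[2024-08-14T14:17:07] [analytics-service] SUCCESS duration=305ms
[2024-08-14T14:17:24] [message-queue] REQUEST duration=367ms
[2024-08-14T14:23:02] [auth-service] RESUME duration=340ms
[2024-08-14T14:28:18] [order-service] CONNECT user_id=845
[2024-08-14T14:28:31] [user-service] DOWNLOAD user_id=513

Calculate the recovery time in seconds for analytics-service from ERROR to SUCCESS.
127

To calculate recovery time:

1. Find ERROR event for analytics-service: 2024-08-14T14:15:00
2. Find next SUCCESS event for analytics-service: 2024-08-14T14:17:07
3. Recovery time: 2024-08-14T14:17:07 - 2024-08-14T14:15:00 = 127 seconds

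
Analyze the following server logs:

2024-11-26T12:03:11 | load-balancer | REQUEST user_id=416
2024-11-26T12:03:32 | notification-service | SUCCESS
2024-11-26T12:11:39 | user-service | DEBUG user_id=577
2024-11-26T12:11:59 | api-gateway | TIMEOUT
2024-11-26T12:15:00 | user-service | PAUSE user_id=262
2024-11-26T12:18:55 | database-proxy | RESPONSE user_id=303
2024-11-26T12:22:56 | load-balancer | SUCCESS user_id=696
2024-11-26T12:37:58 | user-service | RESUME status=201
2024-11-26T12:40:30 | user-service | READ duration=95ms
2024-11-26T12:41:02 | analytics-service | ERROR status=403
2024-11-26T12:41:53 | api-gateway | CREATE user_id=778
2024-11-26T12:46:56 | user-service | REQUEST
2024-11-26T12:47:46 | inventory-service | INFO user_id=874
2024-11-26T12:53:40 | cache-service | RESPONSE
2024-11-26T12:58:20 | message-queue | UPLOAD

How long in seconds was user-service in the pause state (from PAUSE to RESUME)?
1378

To calculate state duration:

1. Find PAUSE event for user-service: 2024-11-26T12:15:00
2. Find RESUME event for user-service: 2024-11-26T12:37:58
3. Calculate duration: 2024-11-26T12:37:58 - 2024-11-26T12:15:00 = 1378 seconds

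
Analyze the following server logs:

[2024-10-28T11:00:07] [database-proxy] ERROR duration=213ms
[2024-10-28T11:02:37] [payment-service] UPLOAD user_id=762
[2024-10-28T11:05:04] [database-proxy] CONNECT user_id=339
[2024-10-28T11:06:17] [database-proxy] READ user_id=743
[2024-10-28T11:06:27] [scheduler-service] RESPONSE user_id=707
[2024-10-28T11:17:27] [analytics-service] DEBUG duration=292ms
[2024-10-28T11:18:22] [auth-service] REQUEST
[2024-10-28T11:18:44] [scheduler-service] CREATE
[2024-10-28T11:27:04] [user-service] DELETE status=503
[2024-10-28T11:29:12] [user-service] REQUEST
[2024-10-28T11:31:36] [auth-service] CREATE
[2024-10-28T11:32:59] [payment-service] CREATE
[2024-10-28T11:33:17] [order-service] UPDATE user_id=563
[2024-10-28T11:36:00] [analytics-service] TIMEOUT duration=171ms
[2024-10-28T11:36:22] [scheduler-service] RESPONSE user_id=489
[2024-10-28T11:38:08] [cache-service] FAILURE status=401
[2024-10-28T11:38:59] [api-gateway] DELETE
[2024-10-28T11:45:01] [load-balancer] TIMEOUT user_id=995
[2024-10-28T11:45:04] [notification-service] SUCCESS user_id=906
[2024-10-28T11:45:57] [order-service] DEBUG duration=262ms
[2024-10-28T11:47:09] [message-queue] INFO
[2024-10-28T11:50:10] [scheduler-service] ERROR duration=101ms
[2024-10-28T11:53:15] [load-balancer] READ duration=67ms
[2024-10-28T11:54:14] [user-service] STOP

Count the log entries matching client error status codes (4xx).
1

To find matching entries:

1. Pattern to match: client error status codes (4xx)
2. Scan each log entry for the pattern
3. Count matches: 1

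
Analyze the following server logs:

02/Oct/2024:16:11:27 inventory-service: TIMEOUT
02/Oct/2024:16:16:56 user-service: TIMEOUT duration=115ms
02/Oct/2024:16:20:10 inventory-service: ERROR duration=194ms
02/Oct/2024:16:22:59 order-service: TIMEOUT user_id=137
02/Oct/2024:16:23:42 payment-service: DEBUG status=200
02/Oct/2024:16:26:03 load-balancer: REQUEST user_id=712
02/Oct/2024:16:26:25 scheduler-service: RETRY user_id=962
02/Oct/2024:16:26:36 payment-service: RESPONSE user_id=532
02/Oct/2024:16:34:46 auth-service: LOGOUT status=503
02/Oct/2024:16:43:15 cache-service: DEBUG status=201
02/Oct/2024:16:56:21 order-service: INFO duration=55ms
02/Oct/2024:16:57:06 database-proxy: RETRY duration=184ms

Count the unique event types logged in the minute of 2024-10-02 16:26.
3

To count unique event types:

1. Filter events in the minute starting at 2024-10-02 16:26
2. Extract event types from matching entries
3. Count unique types: 3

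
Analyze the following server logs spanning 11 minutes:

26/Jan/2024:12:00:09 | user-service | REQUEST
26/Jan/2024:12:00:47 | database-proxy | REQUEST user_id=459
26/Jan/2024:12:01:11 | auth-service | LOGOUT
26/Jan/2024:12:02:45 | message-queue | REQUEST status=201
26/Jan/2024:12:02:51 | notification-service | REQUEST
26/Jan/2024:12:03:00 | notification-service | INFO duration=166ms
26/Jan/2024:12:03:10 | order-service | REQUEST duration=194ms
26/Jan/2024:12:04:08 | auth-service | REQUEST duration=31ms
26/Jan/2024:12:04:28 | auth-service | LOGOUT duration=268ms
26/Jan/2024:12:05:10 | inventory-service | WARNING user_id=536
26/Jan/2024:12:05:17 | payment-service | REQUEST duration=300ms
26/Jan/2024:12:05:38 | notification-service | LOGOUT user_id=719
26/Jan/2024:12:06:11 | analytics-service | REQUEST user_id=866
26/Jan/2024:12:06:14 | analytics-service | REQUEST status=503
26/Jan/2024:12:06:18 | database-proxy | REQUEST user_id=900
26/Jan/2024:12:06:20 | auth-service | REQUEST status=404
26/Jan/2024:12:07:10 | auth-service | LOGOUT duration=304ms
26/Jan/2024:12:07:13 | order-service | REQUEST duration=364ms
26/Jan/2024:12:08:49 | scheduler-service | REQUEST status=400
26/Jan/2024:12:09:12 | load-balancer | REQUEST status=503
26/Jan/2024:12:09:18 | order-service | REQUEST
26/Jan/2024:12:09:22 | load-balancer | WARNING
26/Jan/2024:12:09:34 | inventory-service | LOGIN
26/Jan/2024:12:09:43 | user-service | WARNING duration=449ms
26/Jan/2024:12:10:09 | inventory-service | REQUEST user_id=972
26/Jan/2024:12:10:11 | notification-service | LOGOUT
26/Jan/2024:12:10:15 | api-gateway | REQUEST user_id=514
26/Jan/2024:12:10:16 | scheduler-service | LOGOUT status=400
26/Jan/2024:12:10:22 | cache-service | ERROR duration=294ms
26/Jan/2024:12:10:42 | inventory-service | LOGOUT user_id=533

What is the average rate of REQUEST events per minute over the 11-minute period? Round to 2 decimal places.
1.55

To calculate the rate:

1. Count total REQUEST events: 17
2. Total time period: 11 minutes
3. Rate = 17 / 11 = 1.55 events per minute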